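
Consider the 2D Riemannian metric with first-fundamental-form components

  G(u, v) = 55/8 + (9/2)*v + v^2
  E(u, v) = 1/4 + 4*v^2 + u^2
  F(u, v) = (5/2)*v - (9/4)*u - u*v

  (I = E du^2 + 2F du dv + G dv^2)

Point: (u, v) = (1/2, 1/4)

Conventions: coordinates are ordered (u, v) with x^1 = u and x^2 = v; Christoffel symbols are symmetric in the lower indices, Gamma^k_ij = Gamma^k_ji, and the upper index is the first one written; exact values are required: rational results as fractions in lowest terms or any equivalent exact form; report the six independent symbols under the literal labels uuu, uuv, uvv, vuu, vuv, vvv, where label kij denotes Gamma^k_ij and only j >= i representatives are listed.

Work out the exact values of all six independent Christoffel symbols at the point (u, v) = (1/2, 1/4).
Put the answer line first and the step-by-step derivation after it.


Answer: Gamma_uuu = 59/181, Gamma_uuv = 258/181, Gamma_uvv = 566/181, Gamma_vuu = -74/181, Gamma_vuv = 20/181, Gamma_vvv = 100/181

E = 3/4, F = -5/8, G = 129/16 at the point
E_u = 1, E_v = 2, F_u = -5/2, F_v = 2, G_u = 0, G_v = 5
EG - F^2 = 181/32;  g^inv = (32/181) * [[129/16, 5/8], [5/8, 3/4]]
first-kind symbols [ij,l] = (1/2)(d_i g_jl + d_j g_il - d_l g_ij): [uu,u] = E_u/2 = 1/2, [uu,v] = F_u - E_v/2 = -7/2, [uv,u] = E_v/2 = 1, [uv,v] = G_u/2 = 0, [vv,u] = F_v - G_u/2 = 2, [vv,v] = G_v/2 = 5/2
Gamma^u_ij = (G*[ij,u] - F*[ij,v])/(EG - F^2), Gamma^v_ij = (E*[ij,v] - F*[ij,u])/(EG - F^2)


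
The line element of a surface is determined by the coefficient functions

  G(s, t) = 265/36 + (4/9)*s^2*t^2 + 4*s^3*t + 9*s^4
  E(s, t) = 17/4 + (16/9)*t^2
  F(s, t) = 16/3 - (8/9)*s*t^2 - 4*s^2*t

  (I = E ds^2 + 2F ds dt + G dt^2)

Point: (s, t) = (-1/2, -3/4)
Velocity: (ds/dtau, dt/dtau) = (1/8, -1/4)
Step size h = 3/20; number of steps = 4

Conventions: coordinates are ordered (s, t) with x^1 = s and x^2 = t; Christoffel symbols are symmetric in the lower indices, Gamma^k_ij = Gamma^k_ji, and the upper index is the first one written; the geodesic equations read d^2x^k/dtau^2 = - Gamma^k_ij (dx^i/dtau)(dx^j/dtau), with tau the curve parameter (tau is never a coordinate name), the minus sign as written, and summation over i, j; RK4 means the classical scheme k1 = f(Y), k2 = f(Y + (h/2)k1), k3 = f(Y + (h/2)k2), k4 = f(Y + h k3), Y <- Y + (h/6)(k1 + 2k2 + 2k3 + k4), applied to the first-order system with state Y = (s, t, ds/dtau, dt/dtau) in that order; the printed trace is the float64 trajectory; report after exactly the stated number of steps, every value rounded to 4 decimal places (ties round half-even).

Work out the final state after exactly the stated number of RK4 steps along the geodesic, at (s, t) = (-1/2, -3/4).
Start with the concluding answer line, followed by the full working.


Answer: s = -0.4487, t = -0.8842, ds/dtau = 0.0542, dt/dtau = -0.2021

f(Y) = (ds/dtau, dt/dtau, -Gamma^s_ij Y'^i Y'^j, -Gamma^t_ij Y'^i Y'^j) with the Gammas evaluated at the stage position; h = 0.150000; intermediate values shown to 6 dp
step 0: s = -0.5000, t = -0.7500, ds/dtau = 0.1250, dt/dtau = -0.2500
step 1:
  k1: at (s, t) = (-0.500000, -0.750000), (ds/dtau, dt/dtau) = (0.125000, -0.250000); Gamma_sss = 3.625688, Gamma_sst = 2.911315, Gamma_stt = 4.607951, Gamma_tss = -3.005505, Gamma_tst = -2.623853, Gamma_ttt = -3.530275; k1 = (0.125000, -0.250000, -0.162691, 0.103612)
  k2: at (s, t) = (-0.490625, -0.768750), (ds/dtau, dt/dtau) = (0.112798, -0.242229); Gamma_sss = 3.480773, Gamma_sst = 2.513610, Gamma_stt = 4.144508, Gamma_tss = -2.914157, Gamma_tst = -2.320293, Gamma_ttt = -3.196348; k2 = (0.112798, -0.242229, -0.150107, 0.097829)
  k3: at (s, t) = (-0.491540, -0.768167), (ds/dtau, dt/dtau) = (0.113742, -0.242663); Gamma_sss = 3.497914, Gamma_sst = 2.547554, Gamma_stt = 4.184849, Gamma_tss = -2.926569, Gamma_tst = -2.347058, Gamma_ttt = -3.226177; k3 = (0.113742, -0.242663, -0.151049, 0.098274)
  k4: at (s, t) = (-0.482939, -0.786399), (ds/dtau, dt/dtau) = (0.102343, -0.235259); Gamma_sss = 3.353868, Gamma_sst = 2.197774, Gamma_stt = 3.774752, Gamma_tss = -2.833221, Gamma_tst = -2.077371, Gamma_ttt = -2.927801; k4 = (0.102343, -0.235259, -0.138217, 0.091686)
  Y <- Y + (h/6)(k1 + 2k2 + 2k3 + k4): s = -0.4830, t = -0.7864, ds/dtau = 0.1024, dt/dtau = -0.2353
step 2:
  k1: at (s, t) = (-0.482989, -0.786376), (ds/dtau, dt/dtau) = (0.102419, -0.235312); Gamma_sss = 3.354857, Gamma_sst = 2.199515, Gamma_stt = 3.776831, Gamma_tss = -2.833958, Gamma_tst = -2.078765, Gamma_ttt = -2.929358; k1 = (0.102419, -0.235312, -0.138303, 0.091733)
  k2: at (s, t) = (-0.475308, -0.804024), (ds/dtau, dt/dtau) = (0.092047, -0.228432); Gamma_sss = 3.219587, Gamma_sst = 1.902617, Gamma_stt = 3.426400, Gamma_tss = -2.744873, Gamma_tst = -1.847786, Gamma_ttt = -2.672306; k2 = (0.092047, -0.228432, -0.126062, 0.084996)
  k3: at (s, t) = (-0.476086, -0.803509), (ds/dtau, dt/dtau) = (0.092965, -0.228938); Gamma_sss = 3.234757, Gamma_sst = 1.928095, Gamma_stt = 3.456866, Gamma_tss = -2.756179, Gamma_tst = -1.868321, Gamma_ttt = -2.695233; k3 = (0.092965, -0.228938, -0.127067, 0.085556)
  k4: at (s, t) = (-0.469045, -0.820717), (ds/dtau, dt/dtau) = (0.083359, -0.222479); Gamma_sss = 3.106667, Gamma_sst = 1.669638, Gamma_stt = 3.149521, Gamma_tss = -2.670831, Gamma_tst = -1.665668, Gamma_ttt = -2.468287; k4 = (0.083359, -0.222479, -0.115550, 0.078950)
  Y <- Y + (h/6)(k1 + 2k2 + 2k3 + k4): s = -0.4691, t = -0.8207, ds/dtau = 0.0834, dt/dtau = -0.2225
step 3:
  k1: at (s, t) = (-0.469094, -0.820689), (ds/dtau, dt/dtau) = (0.083417, -0.222518); Gamma_sss = 3.107641, Gamma_sst = 1.671144, Gamma_stt = 3.151330, Gamma_tss = -2.671570, Gamma_tst = -1.666898, Gamma_ttt = -2.469660; k1 = (0.083417, -0.222518, -0.115621, 0.078992)
  k2: at (s, t) = (-0.462838, -0.837378), (ds/dtau, dt/dtau) = (0.074745, -0.216593); Gamma_sss = 2.991798, Gamma_sst = 1.453545, Gamma_stt = 2.890430, Gamma_tss = -2.594063, Gamma_tst = -1.495138, Gamma_ttt = -2.275970; k2 = (0.074745, -0.216593, -0.105249, 0.072854)
  k3: at (s, t) = (-0.463488, -0.836934), (ds/dtau, dt/dtau) = (0.075523, -0.217054); Gamma_sss = 3.004443, Gamma_sst = 1.472228, Gamma_stt = 2.912938, Gamma_tss = -2.603688, Gamma_tst = -1.510493, Gamma_ttt = -2.293142; k3 = (0.075523, -0.217054, -0.106105, 0.073364)
  k4: at (s, t) = (-0.457766, -0.853247), (ds/dtau, dt/dtau) = (0.067501, -0.211513); Gamma_sss = 2.897243, Gamma_sst = 1.283184, Gamma_stt = 2.684298, Gamma_tss = -2.531714, Gamma_tst = -1.360368, Gamma_ttt = -2.122620; k4 = (0.067501, -0.211513, -0.096650, 0.067652)
  Y <- Y + (h/6)(k1 + 2k2 + 2k3 + k4): s = -0.4578, t = -0.8532, ds/dtau = 0.0675, dt/dtau = -0.2115
step 4:
  k1: at (s, t) = (-0.457808, -0.853222), (ds/dtau, dt/dtau) = (0.067542, -0.211541); Gamma_sss = 2.898055, Gamma_sst = 1.284308, Gamma_stt = 2.685658, Gamma_tss = -2.532340, Gamma_tst = -1.361303, Gamma_ttt = -2.123665; k1 = (0.067542, -0.211541, -0.096702, 0.067685)
  k2: at (s, t) = (-0.452742, -0.869088), (ds/dtau, dt/dtau) = (0.060290, -0.206464); Gamma_sss = 2.802764, Gamma_sst = 1.125119, Gamma_stt = 2.491227, Gamma_tss = -2.468594, Gamma_tst = -1.234292, Gamma_ttt = -1.978157; k2 = (0.060290, -0.206464, -0.088372, 0.062569)
  k3: at (s, t) = (-0.453286, -0.868707), (ds/dtau, dt/dtau) = (0.060914, -0.206848); Gamma_sss = 2.813112, Gamma_sst = 1.138905, Gamma_stt = 2.507961, Gamma_tss = -2.476602, Gamma_tst = -1.245822, Gamma_ttt = -1.991069; k3 = (0.060914, -0.206848, -0.089044, 0.062985)
  k4: at (s, t) = (-0.448671, -0.884250), (ds/dtau, dt/dtau) = (0.054186, -0.202093); Gamma_sss = 2.726029, Gamma_sst = 1.000457, Gamma_stt = 2.337166, Gamma_tss = -2.418509, Gamma_tst = -1.134876, Gamma_ttt = -1.862858; k4 = (0.054186, -0.202093, -0.081546, 0.058328)
  Y <- Y + (h/6)(k1 + 2k2 + 2k3 + k4): s = -0.4487, t = -0.8842, ds/dtau = 0.0542, dt/dtau = -0.2021


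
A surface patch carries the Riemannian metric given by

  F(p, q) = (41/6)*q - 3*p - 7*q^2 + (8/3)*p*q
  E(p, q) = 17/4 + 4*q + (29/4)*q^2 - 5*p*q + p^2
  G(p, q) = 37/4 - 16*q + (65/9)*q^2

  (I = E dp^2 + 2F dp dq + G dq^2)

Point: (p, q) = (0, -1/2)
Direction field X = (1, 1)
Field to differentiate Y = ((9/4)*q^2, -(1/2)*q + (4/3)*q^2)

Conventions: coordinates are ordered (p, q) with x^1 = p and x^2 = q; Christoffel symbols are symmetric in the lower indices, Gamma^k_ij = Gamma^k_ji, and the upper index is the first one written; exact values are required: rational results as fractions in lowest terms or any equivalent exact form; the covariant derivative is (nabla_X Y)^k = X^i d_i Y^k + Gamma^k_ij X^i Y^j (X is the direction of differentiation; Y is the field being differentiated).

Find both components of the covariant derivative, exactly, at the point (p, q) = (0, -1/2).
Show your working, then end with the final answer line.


E = 65/16, F = -31/6, G = 343/18 at the point
E_p = 5/2, E_q = -13/4, F_p = -13/3, F_q = 83/6, G_p = 0, G_q = -209/9
EG - F^2 = 1623/32;  g^inv = (32/1623) * [[343/18, 31/6], [31/6, 65/16]]
first-kind symbols [ij,l] = (1/2)(d_i g_jl + d_j g_il - d_l g_ij): [pp,p] = E_p/2 = 5/4, [pp,q] = F_p - E_q/2 = -65/24, [pq,p] = E_q/2 = -13/8, [pq,q] = G_p/2 = 0, [qq,p] = F_q - G_p/2 = 83/6, [qq,q] = G_q/2 = -209/18
Gamma^p_ij = (G*[ij,p] - F*[ij,q])/(EG - F^2), Gamma^q_ij = (E*[ij,q] - F*[ij,p])/(EG - F^2)
Gamma_ppp = 2830/14607, Gamma_ppq = -8918/14607, Gamma_pqq = 58640/14607, Gamma_qpp = -1745/19476, Gamma_qpq = -806/4869, Gamma_qqq = 2333/4869
X = (1, 1), Y = (9/16, 7/12) at the point

Answer: (nabla_X Y)^p = -29143/58428, (nabla_X Y)^q = -559009/311616


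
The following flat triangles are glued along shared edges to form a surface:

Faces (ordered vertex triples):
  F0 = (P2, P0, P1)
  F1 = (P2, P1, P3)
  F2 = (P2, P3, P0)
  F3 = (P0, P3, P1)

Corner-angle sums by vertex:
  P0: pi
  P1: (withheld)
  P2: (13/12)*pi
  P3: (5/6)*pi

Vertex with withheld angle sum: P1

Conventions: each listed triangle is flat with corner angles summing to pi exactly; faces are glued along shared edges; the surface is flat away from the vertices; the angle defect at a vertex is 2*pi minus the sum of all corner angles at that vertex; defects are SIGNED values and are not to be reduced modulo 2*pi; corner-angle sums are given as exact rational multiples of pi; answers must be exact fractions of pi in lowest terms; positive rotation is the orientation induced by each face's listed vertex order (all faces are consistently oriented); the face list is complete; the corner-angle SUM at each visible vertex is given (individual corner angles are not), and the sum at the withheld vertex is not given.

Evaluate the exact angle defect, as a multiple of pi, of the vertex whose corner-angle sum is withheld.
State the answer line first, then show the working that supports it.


Answer: defect(P1) = (11/12)*pi

V = 4, E = 6, F = 4; chi = V - E + F = 2
Gauss-Bonnet: total defect = 2*pi*chi = 4*pi; visible defects sum to (37/12)*pi


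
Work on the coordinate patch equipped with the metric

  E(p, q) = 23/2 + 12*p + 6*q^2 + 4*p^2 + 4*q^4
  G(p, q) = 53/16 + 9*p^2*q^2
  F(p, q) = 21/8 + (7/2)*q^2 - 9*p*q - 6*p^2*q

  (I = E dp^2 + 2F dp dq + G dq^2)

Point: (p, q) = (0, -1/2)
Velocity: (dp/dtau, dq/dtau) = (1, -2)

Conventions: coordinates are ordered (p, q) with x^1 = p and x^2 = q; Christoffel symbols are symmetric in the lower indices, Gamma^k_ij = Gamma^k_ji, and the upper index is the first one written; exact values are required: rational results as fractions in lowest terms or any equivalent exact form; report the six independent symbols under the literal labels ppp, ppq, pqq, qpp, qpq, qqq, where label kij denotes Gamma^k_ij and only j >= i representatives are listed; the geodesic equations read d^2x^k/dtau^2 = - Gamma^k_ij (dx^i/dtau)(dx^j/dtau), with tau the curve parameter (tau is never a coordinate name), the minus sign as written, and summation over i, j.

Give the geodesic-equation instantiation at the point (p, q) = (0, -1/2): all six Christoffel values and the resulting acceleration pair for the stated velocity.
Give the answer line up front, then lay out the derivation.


Answer: Gamma_ppp = -632/2025, Gamma_ppq = -848/2025, Gamma_pqq = -742/2025, Gamma_qpp = 5864/2025, Gamma_qpq = 896/2025, Gamma_qqq = 784/2025; accelerations (d^2p/dtau^2, d^2q/dtau^2) = (208/2025, -5416/2025)

E = 53/4, F = 7/2, G = 53/16 at the point
E_p = 12, E_q = -8, F_p = 9/2, F_q = -7/2, G_p = 0, G_q = 0
EG - F^2 = 2025/64;  g^inv = (64/2025) * [[53/16, -7/2], [-7/2, 53/4]]
first-kind symbols [ij,l] = (1/2)(d_i g_jl + d_j g_il - d_l g_ij): [pp,p] = E_p/2 = 6, [pp,q] = F_p - E_q/2 = 17/2, [pq,p] = E_q/2 = -4, [pq,q] = G_p/2 = 0, [qq,p] = F_q - G_p/2 = -7/2, [qq,q] = G_q/2 = 0
Gamma^p_ij = (G*[ij,p] - F*[ij,q])/(EG - F^2), Gamma^q_ij = (E*[ij,q] - F*[ij,p])/(EG - F^2)
Gamma_ppp = -632/2025, Gamma_ppq = -848/2025, Gamma_pqq = -742/2025, Gamma_qpp = 5864/2025, Gamma_qpq = 896/2025, Gamma_qqq = 784/2025
d^2p/dtau^2 = -(Gamma_ppp*(1)^2 + 2*Gamma_ppq*(1)*(-2) + Gamma_pqq*(-2)^2) = 208/2025
d^2q/dtau^2 = -(Gamma_qpp*(1)^2 + 2*Gamma_qpq*(1)*(-2) + Gamma_qqq*(-2)^2) = -5416/2025


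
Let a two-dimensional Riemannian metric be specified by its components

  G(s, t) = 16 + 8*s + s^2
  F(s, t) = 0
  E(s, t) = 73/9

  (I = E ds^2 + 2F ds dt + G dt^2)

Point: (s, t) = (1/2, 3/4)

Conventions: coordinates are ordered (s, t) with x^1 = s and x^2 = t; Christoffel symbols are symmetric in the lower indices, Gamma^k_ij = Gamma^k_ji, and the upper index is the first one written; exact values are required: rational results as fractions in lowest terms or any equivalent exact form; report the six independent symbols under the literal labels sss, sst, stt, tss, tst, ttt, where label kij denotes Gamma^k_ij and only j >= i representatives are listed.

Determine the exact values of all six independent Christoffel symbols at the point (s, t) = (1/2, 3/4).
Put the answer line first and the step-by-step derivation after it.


Answer: Gamma_sss = 0, Gamma_sst = 0, Gamma_stt = -81/146, Gamma_tss = 0, Gamma_tst = 2/9, Gamma_ttt = 0

E = 73/9, F = 0, G = 81/4 at the point
E_s = 0, E_t = 0, F_s = 0, F_t = 0, G_s = 9, G_t = 0
EG - F^2 = 657/4;  g^inv = (4/657) * [[81/4, 0], [0, 73/9]]
first-kind symbols [ij,l] = (1/2)(d_i g_jl + d_j g_il - d_l g_ij): [ss,s] = E_s/2 = 0, [ss,t] = F_s - E_t/2 = 0, [st,s] = E_t/2 = 0, [st,t] = G_s/2 = 9/2, [tt,s] = F_t - G_s/2 = -9/2, [tt,t] = G_t/2 = 0
Gamma^s_ij = (G*[ij,s] - F*[ij,t])/(EG - F^2), Gamma^t_ij = (E*[ij,t] - F*[ij,s])/(EG - F^2)


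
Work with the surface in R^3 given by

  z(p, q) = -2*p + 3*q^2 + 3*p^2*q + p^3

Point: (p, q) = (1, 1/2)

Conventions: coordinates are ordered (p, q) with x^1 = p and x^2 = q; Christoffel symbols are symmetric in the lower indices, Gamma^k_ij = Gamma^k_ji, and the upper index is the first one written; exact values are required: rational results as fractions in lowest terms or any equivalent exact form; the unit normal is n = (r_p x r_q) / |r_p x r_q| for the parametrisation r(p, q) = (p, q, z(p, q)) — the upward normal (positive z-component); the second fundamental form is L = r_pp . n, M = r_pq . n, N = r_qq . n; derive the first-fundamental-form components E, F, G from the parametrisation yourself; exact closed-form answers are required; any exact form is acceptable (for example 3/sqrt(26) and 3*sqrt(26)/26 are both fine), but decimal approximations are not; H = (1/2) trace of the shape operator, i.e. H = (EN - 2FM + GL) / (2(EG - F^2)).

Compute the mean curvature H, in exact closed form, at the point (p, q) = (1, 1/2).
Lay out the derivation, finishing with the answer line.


z_p = 4, z_q = 6, z_pp = 9, z_pq = 6, z_qq = 6
E = 17, F = 24, G = 37; answer radicand W^2 = 53
unnormalised second-form numerators: l = 9, m = 6, n = 6; L = l/sqrt(53), and similarly M = m/sqrt(W^2), N = n/sqrt(W^2)
H = (E*n - 2*F*m + G*l) / (2*(EG - F^2)*sqrt(W^2)); E*n - 2*F*m + G*l = 147, EG - F^2 = 53, so H = (147/106)/sqrt(53)

Answer: H = 147*sqrt(53)/5618


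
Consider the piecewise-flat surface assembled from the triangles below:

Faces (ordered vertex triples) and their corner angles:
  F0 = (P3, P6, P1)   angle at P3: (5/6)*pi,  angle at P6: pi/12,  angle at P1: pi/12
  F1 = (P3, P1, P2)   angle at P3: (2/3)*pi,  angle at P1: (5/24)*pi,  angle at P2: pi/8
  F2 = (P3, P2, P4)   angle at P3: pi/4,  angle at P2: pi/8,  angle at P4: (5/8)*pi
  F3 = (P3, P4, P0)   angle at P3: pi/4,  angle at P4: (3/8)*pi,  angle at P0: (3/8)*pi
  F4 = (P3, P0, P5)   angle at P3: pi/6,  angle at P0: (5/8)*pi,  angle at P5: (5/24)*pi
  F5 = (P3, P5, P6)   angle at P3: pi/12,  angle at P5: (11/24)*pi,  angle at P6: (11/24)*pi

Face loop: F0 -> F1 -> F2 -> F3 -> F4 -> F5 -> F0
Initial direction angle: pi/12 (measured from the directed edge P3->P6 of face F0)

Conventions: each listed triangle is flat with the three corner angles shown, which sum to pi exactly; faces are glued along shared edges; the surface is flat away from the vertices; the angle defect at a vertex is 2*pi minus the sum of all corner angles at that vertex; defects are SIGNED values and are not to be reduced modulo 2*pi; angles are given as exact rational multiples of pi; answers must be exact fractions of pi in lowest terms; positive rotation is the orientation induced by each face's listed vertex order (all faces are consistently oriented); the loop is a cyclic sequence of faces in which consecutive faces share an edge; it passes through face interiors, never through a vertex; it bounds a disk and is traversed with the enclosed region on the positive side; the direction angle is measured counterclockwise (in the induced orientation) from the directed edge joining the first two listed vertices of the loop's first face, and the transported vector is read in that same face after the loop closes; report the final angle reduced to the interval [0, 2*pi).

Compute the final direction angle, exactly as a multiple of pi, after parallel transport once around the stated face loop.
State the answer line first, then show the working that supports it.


Answer: final direction angle = (11/6)*pi

enclosed vertex P3: corner angles sum to (9/4)*pi, defect = 2*pi - (9/4)*pi = -pi/4
the rotation equals the total enclosed defect, so the final angle is initial + defects (mod 2*pi)
final angle = pi/12 - pi/4 = (11/6)*pi (mod 2*pi)


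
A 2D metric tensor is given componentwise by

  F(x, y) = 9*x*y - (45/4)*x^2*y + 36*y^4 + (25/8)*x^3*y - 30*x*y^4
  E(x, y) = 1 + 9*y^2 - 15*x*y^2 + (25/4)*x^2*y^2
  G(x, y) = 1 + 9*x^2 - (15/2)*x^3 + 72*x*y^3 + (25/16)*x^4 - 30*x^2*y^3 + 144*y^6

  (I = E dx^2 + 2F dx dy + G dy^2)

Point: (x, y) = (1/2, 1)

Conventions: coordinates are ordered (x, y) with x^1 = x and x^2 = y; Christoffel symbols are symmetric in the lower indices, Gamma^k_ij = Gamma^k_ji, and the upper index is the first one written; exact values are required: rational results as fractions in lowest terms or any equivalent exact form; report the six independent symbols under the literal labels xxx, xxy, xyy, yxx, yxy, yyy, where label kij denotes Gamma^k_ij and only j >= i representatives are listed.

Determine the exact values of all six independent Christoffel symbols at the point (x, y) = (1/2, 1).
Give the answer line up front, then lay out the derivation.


Answer: Gamma_xxx = -1120/45561, Gamma_xxy = 784/45561, Gamma_xyy = 5376/15187, Gamma_yxx = -8440/45561, Gamma_yxy = 5908/45561, Gamma_yyy = 40512/15187

E = 65/16, F = 1477/64, G = 44777/256 at the point
E_x = -35/4, E_y = 49/8, F_x = -957/32, F_y = 5509/64, G_x = 1477/32, G_y = 1899/2
EG - F^2 = 45561/256;  g^inv = (256/45561) * [[44777/256, -1477/64], [-1477/64, 65/16]]
first-kind symbols [ij,l] = (1/2)(d_i g_jl + d_j g_il - d_l g_ij): [xx,x] = E_x/2 = -35/8, [xx,y] = F_x - E_y/2 = -1055/32, [xy,x] = E_y/2 = 49/16, [xy,y] = G_x/2 = 1477/64, [yy,x] = F_y - G_x/2 = 63, [yy,y] = G_y/2 = 1899/4
Gamma^x_ij = (G*[ij,x] - F*[ij,y])/(EG - F^2), Gamma^y_ij = (E*[ij,y] - F*[ij,x])/(EG - F^2)


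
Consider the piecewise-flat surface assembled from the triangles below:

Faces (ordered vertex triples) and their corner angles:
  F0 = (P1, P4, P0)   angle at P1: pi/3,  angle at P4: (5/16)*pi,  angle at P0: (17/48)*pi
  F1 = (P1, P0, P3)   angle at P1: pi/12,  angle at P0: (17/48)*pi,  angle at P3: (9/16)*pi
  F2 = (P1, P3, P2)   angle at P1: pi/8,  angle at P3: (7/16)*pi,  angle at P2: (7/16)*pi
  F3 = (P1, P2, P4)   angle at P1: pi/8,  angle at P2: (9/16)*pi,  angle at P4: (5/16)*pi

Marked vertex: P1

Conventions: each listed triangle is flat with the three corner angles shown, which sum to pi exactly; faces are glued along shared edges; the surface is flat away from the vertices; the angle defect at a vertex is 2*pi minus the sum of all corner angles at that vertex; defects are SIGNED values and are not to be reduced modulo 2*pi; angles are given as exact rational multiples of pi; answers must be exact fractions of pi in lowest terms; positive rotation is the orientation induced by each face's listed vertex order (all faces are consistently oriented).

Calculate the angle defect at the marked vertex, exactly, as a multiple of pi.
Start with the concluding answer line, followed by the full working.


Answer: defect(P1) = (4/3)*pi

Sum of corner angles at P1: (2/3)*pi
defect = 2*pi - (2/3)*pi


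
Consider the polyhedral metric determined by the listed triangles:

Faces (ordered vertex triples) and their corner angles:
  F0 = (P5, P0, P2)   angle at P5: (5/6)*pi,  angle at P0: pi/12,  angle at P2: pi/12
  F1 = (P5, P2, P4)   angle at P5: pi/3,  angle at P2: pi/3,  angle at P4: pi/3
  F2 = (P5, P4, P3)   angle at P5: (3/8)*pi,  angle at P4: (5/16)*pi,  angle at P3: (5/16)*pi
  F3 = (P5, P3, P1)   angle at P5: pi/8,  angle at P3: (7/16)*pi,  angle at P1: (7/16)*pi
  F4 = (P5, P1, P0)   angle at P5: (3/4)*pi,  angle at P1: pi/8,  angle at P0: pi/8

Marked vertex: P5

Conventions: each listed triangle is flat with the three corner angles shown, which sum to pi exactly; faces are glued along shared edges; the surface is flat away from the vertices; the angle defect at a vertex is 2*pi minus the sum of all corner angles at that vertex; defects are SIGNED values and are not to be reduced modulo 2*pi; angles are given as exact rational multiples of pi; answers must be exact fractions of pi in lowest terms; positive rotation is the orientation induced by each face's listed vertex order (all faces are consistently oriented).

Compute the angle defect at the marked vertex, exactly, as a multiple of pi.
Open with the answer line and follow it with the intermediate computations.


Answer: defect(P5) = (-5/12)*pi

Sum of corner angles at P5: (29/12)*pi
defect = 2*pi - (29/12)*pi


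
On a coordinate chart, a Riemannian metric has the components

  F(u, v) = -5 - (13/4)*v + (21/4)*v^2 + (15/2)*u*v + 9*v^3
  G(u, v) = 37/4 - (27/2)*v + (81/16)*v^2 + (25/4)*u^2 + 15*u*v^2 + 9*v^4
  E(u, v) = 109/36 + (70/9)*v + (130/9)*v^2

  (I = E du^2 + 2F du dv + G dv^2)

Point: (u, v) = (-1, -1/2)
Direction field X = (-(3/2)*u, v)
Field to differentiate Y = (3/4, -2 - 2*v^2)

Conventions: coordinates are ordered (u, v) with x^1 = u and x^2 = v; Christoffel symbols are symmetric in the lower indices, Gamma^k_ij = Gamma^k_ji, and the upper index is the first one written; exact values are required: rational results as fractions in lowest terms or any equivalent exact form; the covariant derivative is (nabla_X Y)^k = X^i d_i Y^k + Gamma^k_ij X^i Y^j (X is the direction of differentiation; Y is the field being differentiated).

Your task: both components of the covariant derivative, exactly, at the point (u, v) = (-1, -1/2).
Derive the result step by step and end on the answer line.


E = 11/4, F = 9/16, G = 1301/64 at the point
E_u = 0, E_v = -20/3, F_u = -15/4, F_v = -37/4, G_u = -35/4, G_v = -129/16
EG - F^2 = 7115/128;  g^inv = (128/7115) * [[1301/64, -9/16], [-9/16, 11/4]]
first-kind symbols [ij,l] = (1/2)(d_i g_jl + d_j g_il - d_l g_ij): [uu,u] = E_u/2 = 0, [uu,v] = F_u - E_v/2 = -5/12, [uv,u] = E_v/2 = -10/3, [uv,v] = G_u/2 = -35/8, [vv,u] = F_v - G_u/2 = -39/8, [vv,v] = G_v/2 = -129/32
Gamma^u_ij = (G*[ij,u] - F*[ij,v])/(EG - F^2), Gamma^v_ij = (E*[ij,v] - F*[ij,u])/(EG - F^2)
Gamma_uuu = 6/1423, Gamma_uuv = -5015/4269, Gamma_uvv = -24789/14230, Gamma_vuu = -88/4269, Gamma_vuv = -260/1423, Gamma_vvv = -1068/7115
X = (3/2, -1/2), Y = (3/4, -5/2) at the point

Answer: (nabla_X Y)^u = 15215/5692, (nabla_X Y)^v = -1301/2846


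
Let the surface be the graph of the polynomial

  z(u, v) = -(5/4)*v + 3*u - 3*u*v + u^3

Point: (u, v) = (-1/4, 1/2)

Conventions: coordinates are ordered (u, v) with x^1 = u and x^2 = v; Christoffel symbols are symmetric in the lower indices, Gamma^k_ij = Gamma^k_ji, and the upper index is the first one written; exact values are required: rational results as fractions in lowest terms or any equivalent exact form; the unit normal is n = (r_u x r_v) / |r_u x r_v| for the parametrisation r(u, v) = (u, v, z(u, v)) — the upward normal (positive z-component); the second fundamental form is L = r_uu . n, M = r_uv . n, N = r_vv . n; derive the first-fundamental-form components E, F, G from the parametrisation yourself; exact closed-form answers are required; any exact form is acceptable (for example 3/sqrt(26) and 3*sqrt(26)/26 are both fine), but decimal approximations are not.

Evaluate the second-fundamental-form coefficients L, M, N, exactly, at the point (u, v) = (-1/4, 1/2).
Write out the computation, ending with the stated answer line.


z_u = 27/16, z_v = -1/2, z_uu = -3/2, z_uv = -3, z_vv = 0
E = 985/256, F = -27/32, G = 5/4; answer radicand W^2 = 1049/256
unnormalised second-form numerators: l = -3/2, m = -3, n = 0; L = l/sqrt(1049/256), and similarly M = m/sqrt(W^2), N = n/sqrt(W^2)

Answer: L = -24*sqrt(1049)/1049, M = -48*sqrt(1049)/1049, N = 0


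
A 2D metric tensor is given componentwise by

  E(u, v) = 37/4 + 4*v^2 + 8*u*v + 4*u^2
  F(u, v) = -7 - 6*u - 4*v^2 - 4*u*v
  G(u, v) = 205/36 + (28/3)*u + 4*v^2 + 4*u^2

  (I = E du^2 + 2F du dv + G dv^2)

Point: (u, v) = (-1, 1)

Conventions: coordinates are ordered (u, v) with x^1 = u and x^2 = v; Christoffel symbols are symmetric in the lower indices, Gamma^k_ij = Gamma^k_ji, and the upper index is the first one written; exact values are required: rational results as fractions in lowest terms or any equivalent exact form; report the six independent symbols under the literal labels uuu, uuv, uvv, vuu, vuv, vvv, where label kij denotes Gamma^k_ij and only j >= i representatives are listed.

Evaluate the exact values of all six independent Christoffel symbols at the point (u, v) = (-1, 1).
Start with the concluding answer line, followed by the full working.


Answer: Gamma_uuu = -288/1133, Gamma_uuv = 96/5665, Gamma_uvv = -7064/16995, Gamma_vuu = -2664/1133, Gamma_vuv = 888/5665, Gamma_vvv = 4656/5665

E = 37/4, F = -1, G = 157/36 at the point
E_u = 0, E_v = 0, F_u = -10, F_v = -4, G_u = 4/3, G_v = 8
EG - F^2 = 5665/144;  g^inv = (144/5665) * [[157/36, 1], [1, 37/4]]
first-kind symbols [ij,l] = (1/2)(d_i g_jl + d_j g_il - d_l g_ij): [uu,u] = E_u/2 = 0, [uu,v] = F_u - E_v/2 = -10, [uv,u] = E_v/2 = 0, [uv,v] = G_u/2 = 2/3, [vv,u] = F_v - G_u/2 = -14/3, [vv,v] = G_v/2 = 4
Gamma^u_ij = (G*[ij,u] - F*[ij,v])/(EG - F^2), Gamma^v_ij = (E*[ij,v] - F*[ij,u])/(EG - F^2)


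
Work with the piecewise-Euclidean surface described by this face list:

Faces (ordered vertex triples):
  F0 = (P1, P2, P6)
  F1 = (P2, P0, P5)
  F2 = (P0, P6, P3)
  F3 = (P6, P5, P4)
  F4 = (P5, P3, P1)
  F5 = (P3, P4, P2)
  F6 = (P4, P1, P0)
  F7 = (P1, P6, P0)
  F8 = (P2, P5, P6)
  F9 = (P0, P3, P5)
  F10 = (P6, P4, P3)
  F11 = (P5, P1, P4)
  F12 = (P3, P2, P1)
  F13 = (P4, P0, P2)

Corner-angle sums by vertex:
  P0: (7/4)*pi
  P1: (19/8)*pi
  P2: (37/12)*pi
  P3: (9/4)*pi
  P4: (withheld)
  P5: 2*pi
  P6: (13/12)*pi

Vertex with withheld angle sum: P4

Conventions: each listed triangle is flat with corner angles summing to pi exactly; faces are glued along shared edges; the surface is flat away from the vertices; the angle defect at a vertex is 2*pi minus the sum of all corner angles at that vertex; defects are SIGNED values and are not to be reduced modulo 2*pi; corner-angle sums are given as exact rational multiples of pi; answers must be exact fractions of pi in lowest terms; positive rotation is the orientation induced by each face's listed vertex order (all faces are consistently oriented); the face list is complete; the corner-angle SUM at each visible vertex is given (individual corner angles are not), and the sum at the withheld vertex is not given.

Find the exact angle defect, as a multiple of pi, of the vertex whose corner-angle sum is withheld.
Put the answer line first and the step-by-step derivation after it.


Answer: defect(P4) = (13/24)*pi

V = 7, E = 21, F = 14; chi = V - E + F = 0
Gauss-Bonnet: total defect = 2*pi*chi = 0; visible defects sum to (-13/24)*pi


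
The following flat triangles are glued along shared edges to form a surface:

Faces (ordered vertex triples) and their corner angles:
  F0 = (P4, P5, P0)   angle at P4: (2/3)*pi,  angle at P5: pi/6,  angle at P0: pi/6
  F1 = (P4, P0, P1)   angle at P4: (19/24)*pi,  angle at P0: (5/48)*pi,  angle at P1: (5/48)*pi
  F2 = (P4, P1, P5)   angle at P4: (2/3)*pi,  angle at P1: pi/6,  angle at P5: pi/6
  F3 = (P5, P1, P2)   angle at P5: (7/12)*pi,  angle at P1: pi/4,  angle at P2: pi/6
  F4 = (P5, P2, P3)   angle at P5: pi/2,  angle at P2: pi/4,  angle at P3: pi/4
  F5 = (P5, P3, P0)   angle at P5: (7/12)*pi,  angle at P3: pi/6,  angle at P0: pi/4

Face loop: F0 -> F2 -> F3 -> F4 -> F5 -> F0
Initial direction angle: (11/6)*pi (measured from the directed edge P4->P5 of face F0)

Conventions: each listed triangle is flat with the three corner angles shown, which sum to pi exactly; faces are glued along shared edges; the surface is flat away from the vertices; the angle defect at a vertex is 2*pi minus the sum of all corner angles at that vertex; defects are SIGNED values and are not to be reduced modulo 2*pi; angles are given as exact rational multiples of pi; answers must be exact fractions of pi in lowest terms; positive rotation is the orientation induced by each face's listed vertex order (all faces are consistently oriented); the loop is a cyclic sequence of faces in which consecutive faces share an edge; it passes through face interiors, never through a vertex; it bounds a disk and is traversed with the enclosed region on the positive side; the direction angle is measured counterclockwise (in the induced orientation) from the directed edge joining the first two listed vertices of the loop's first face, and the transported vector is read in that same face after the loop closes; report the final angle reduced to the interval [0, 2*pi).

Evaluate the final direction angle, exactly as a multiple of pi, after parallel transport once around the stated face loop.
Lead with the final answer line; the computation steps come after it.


Answer: final direction angle = (11/6)*pi

enclosed vertex P5: corner angles sum to 2*pi, defect = 2*pi - 2*pi = 0
final direction = starting direction + enclosed defect total, reduced mod 2*pi (induced orientation)
final angle = (11/6)*pi + 0 = (11/6)*pi (mod 2*pi)


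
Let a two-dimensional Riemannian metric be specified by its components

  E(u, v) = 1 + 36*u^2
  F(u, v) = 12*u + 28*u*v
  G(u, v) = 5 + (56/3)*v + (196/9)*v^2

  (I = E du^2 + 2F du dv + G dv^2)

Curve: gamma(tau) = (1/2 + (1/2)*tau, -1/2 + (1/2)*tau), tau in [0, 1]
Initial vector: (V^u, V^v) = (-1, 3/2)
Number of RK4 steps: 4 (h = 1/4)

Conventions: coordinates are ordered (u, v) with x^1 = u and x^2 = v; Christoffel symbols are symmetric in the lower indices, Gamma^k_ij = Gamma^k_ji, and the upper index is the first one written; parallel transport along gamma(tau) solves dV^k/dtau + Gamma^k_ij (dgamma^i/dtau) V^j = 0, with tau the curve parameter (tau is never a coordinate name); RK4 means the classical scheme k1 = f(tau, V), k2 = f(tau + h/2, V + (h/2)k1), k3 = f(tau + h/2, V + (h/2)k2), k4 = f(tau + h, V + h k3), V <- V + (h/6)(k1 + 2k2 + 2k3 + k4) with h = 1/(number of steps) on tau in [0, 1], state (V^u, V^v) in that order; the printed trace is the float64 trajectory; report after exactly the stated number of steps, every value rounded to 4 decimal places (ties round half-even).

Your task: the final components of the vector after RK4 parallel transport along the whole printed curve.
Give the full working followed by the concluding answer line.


gamma'(tau) = (1/2, 1/2); f(tau, V)^k = -Gamma^k_ij(gamma(tau)) gamma'^i(tau) V^j; h = 1/4; intermediate values shown to 6 dp
curve data and Christoffel symbols at the stage parameters:
  tau = 0.000000: gamma = (0.500000, -0.500000), gamma' = (0.500000, 0.500000); Gamma_uuu = 1.780220, Gamma_uuv = 0.000000, Gamma_uvv = 1.384615, Gamma_vuu = -0.197802, Gamma_vuv = 0.000000, Gamma_vvv = -0.153846
  tau = 0.125000: gamma = (0.562500, -0.437500), gamma' = (0.500000, 0.500000); Gamma_uuu = 1.634071, Gamma_uuv = 0.000000, Gamma_uvv = 1.270944, Gamma_vuu = -0.020174, Gamma_vuv = 0.000000, Gamma_vvv = -0.015691
  tau = 0.250000: gamma = (0.625000, -0.375000), gamma' = (0.500000, 0.500000); Gamma_uuu = 1.487603, Gamma_uuv = 0.000000, Gamma_uvv = 1.157025, Gamma_vuu = 0.099174, Gamma_vuv = 0.000000, Gamma_vvv = 0.077135
  tau = 0.375000: gamma = (0.687500, -0.312500), gamma' = (0.500000, 0.500000); Gamma_uuu = 1.351792, Gamma_uuv = 0.000000, Gamma_uvv = 1.051394, Gamma_vuu = 0.177508, Gamma_vuv = 0.000000, Gamma_vvv = 0.138062
  tau = 0.500000: gamma = (0.750000, -0.250000), gamma' = (0.500000, 0.500000); Gamma_uuu = 1.230380, Gamma_uuv = 0.000000, Gamma_uvv = 0.956962, Gamma_vuu = 0.227848, Gamma_vuv = 0.000000, Gamma_vvv = 0.177215
  tau = 0.625000: gamma = (0.812500, -0.187500), gamma' = (0.500000, 0.500000); Gamma_uuu = 1.123649, Gamma_uuv = 0.000000, Gamma_uvv = 0.873950, Gamma_vuu = 0.259304, Gamma_vuv = 0.000000, Gamma_vvv = 0.201681
  tau = 0.750000: gamma = (0.875000, -0.125000), gamma' = (0.500000, 0.500000); Gamma_uuu = 1.030441, Gamma_uuv = 0.000000, Gamma_uvv = 0.801454, Gamma_vuu = 0.278055, Gamma_vuv = 0.000000, Gamma_vvv = 0.216265
  tau = 0.875000: gamma = (0.937500, -0.062500), gamma' = (0.500000, 0.500000); Gamma_uuu = 0.949126, Gamma_uuv = 0.000000, Gamma_uvv = 0.738209, Gamma_vuu = 0.288253, Gamma_vuv = 0.000000, Gamma_vvv = 0.224197
  tau = 1.000000: gamma = (1.000000, 0.000000), gamma' = (0.500000, 0.500000); Gamma_uuu = 0.878049, Gamma_uuv = 0.000000, Gamma_uvv = 0.682927, Gamma_vuu = 0.292683, Gamma_vuv = 0.000000, Gamma_vvv = 0.227642
step 0: V^u = -1.0000, V^v = 1.5000
step 1: k1 = (-0.148352, 0.016484), k2 = (-0.122331, 0.001510), k3 = (-0.123799, 0.001528), k4 = (-0.101168, -0.006745); V <- V + (h/6)(k1 + 2k2 + 2k3 + k4): V^u = -1.0309, V^v = 1.5007
step 2: k1 = (-0.101359, -0.006757), k2 = (-0.083098, -0.010912), k3 = (-0.084368, -0.011079), k4 = (-0.069532, -0.012876); V <- V + (h/6)(k1 + 2k2 + 2k3 + k4): V^u = -1.0520, V^v = 1.4980
step 3: k1 = (-0.069599, -0.012889), k2 = (-0.057970, -0.013378), k3 = (-0.058760, -0.013560), k4 = (-0.049362, -0.013320); V <- V + (h/6)(k1 + 2k2 + 2k3 + k4): V^u = -1.0667, V^v = 1.4947
step 4: k1 = (-0.049386, -0.013326), k2 = (-0.041945, -0.012739), k3 = (-0.042413, -0.012881), k4 = (-0.036328, -0.012109); V <- V + (h/6)(k1 + 2k2 + 2k3 + k4): V^u = -1.0773, V^v = 1.4915

Answer: V^u = -1.0773, V^v = 1.4915


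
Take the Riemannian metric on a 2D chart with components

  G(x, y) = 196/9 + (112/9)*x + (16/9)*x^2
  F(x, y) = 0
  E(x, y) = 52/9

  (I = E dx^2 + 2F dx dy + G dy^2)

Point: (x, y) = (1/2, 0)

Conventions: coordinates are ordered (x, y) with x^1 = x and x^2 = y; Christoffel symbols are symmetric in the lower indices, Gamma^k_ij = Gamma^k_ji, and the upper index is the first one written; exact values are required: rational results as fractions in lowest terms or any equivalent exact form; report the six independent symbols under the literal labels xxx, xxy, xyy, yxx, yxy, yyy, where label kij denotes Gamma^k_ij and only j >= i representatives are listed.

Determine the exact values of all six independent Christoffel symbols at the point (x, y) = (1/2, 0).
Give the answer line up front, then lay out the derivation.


Answer: Gamma_xxx = 0, Gamma_xxy = 0, Gamma_xyy = -16/13, Gamma_yxx = 0, Gamma_yxy = 1/4, Gamma_yyy = 0

E = 52/9, F = 0, G = 256/9 at the point
E_x = 0, E_y = 0, F_x = 0, F_y = 0, G_x = 128/9, G_y = 0
EG - F^2 = 13312/81;  g^inv = (81/13312) * [[256/9, 0], [0, 52/9]]
first-kind symbols [ij,l] = (1/2)(d_i g_jl + d_j g_il - d_l g_ij): [xx,x] = E_x/2 = 0, [xx,y] = F_x - E_y/2 = 0, [xy,x] = E_y/2 = 0, [xy,y] = G_x/2 = 64/9, [yy,x] = F_y - G_x/2 = -64/9, [yy,y] = G_y/2 = 0
Gamma^x_ij = (G*[ij,x] - F*[ij,y])/(EG - F^2), Gamma^y_ij = (E*[ij,y] - F*[ij,x])/(EG - F^2)


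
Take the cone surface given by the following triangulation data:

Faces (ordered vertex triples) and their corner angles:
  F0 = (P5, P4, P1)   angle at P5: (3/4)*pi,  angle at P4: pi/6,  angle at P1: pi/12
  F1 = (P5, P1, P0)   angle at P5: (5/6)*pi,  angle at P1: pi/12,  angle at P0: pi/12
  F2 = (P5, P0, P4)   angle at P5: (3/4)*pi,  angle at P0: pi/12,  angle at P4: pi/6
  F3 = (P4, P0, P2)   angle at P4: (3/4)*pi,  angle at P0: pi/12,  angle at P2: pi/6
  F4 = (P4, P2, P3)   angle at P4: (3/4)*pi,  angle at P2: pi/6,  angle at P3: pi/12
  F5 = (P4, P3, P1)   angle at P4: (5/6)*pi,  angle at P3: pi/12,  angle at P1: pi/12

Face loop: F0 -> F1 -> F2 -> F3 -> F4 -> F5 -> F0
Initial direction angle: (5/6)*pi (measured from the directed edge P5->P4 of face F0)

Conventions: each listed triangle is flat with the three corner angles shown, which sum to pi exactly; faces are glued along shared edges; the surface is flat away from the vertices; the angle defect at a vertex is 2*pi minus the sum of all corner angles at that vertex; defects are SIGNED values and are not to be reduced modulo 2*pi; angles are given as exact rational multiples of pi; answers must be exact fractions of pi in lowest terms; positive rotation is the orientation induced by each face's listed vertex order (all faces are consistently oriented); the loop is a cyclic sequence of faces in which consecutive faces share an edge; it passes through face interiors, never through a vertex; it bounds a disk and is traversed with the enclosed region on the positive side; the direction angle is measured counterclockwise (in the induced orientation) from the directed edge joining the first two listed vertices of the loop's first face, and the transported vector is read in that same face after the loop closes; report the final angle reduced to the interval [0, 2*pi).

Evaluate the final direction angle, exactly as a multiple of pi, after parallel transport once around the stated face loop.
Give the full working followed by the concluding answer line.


enclosed vertex P4: corner angles sum to (8/3)*pi, defect = 2*pi - (8/3)*pi = (-2/3)*pi
enclosed vertex P5: corner angles sum to (7/3)*pi, defect = 2*pi - (7/3)*pi = -pi/3
the rotation equals the total enclosed defect, so the final angle is initial + defects (mod 2*pi)
final angle = (5/6)*pi - pi = (11/6)*pi (mod 2*pi)

Answer: final direction angle = (11/6)*pi


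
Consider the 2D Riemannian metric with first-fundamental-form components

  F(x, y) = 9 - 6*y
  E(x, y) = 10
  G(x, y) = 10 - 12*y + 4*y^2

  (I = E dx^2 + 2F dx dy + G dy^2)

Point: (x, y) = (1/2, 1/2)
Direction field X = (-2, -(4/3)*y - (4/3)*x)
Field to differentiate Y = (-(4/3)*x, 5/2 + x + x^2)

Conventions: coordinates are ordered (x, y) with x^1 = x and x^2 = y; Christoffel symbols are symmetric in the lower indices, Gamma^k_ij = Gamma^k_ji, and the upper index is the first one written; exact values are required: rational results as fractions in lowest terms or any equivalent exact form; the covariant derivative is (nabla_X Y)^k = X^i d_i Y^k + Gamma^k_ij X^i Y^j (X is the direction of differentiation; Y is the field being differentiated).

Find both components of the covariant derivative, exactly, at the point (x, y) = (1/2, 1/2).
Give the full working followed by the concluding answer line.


E = 10, F = 6, G = 5 at the point
E_x = 0, E_y = 0, F_x = 0, F_y = -6, G_x = 0, G_y = -8
EG - F^2 = 14;  g^inv = (1/14) * [[5, -6], [-6, 10]]
first-kind symbols [ij,l] = (1/2)(d_i g_jl + d_j g_il - d_l g_ij): [xx,x] = E_x/2 = 0, [xx,y] = F_x - E_y/2 = 0, [xy,x] = E_y/2 = 0, [xy,y] = G_x/2 = 0, [yy,x] = F_y - G_x/2 = -6, [yy,y] = G_y/2 = -4
Gamma^x_ij = (G*[ij,x] - F*[ij,y])/(EG - F^2), Gamma^y_ij = (E*[ij,y] - F*[ij,x])/(EG - F^2)
Gamma_xxx = 0, Gamma_xxy = 0, Gamma_xyy = -3/7, Gamma_yxx = 0, Gamma_yxy = 0, Gamma_yyy = -2/7
X = (-2, -4/3), Y = (-2/3, 13/4) at the point

Answer: (nabla_X Y)^x = 95/21, (nabla_X Y)^y = -58/21
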